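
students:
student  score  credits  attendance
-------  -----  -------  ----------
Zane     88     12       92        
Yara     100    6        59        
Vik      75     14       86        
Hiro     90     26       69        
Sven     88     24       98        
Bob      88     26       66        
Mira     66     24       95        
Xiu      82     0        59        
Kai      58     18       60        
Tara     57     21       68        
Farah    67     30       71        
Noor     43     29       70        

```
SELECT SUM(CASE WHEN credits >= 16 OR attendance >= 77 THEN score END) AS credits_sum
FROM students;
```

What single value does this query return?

student=Zane: ✓ → 88
student=Yara: ✗
student=Vik: ✓ → 75
student=Hiro: ✓ → 90
student=Sven: ✓ → 88
student=Bob: ✓ → 88
student=Mira: ✓ → 66
student=Xiu: ✗
student=Kai: ✓ → 58
student=Tara: ✓ → 57
student=Farah: ✓ → 67
student=Noor: ✓ → 43
credits_sum = 88 + 75 + 90 + 88 + 88 + 66 + 58 + 57 + 67 + 43 = 720

720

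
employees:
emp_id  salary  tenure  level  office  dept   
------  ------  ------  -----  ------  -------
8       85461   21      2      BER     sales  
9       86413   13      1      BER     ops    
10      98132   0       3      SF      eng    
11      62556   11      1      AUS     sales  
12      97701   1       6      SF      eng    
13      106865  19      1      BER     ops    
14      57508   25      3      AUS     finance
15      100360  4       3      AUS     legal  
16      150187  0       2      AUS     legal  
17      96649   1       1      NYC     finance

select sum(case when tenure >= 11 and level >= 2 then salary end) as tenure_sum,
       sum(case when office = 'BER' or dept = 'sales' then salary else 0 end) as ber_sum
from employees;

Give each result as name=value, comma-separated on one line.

tenure_sum=142969, ber_sum=341295

[tenure_sum: tenure >= 11 and level >= 2]
emp_id=8: ✓ → 85461
emp_id=9: ✗
emp_id=10: ✗
emp_id=11: ✗
emp_id=12: ✗
emp_id=13: ✗
emp_id=14: ✓ → 57508
emp_id=15: ✗
emp_id=16: ✗
emp_id=17: ✗
tenure_sum = 85461 + 57508 = 142969
—
[ber_sum: office = 'BER' or dept = 'sales']
emp_id=8: ✓ → 85461
emp_id=9: ✓ → 86413
emp_id=10: ✗
emp_id=11: ✓ → 62556
emp_id=12: ✗
emp_id=13: ✓ → 106865
emp_id=14: ✗
emp_id=15: ✗
emp_id=16: ✗
emp_id=17: ✗
ber_sum = 85461 + 86413 + 62556 + 106865 = 341295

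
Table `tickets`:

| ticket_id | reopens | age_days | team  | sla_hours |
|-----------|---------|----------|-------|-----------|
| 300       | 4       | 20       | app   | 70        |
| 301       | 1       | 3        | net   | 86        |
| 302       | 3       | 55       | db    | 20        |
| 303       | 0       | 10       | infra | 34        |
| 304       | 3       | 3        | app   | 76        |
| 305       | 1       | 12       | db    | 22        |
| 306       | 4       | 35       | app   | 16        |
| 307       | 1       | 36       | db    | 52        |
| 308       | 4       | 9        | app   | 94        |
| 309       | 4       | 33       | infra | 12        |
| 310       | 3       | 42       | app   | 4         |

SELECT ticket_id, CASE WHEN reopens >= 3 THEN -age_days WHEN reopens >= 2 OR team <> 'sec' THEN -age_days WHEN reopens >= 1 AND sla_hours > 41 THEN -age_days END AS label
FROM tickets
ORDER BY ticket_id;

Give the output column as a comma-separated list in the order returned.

ticket_id=300: reopens >= 3 → -20
ticket_id=301: reopens >= 2 OR team <> 'sec' → -3
ticket_id=302: reopens >= 3 → -55
ticket_id=303: reopens >= 2 OR team <> 'sec' → -10
ticket_id=304: reopens >= 3 → -3
ticket_id=305: reopens >= 2 OR team <> 'sec' → -12
ticket_id=306: reopens >= 3 → -35
ticket_id=307: reopens >= 2 OR team <> 'sec' → -36
ticket_id=308: reopens >= 3 → -9
ticket_id=309: reopens >= 3 → -33
ticket_id=310: reopens >= 3 → -42

-20, -3, -55, -10, -3, -12, -35, -36, -9, -33, -42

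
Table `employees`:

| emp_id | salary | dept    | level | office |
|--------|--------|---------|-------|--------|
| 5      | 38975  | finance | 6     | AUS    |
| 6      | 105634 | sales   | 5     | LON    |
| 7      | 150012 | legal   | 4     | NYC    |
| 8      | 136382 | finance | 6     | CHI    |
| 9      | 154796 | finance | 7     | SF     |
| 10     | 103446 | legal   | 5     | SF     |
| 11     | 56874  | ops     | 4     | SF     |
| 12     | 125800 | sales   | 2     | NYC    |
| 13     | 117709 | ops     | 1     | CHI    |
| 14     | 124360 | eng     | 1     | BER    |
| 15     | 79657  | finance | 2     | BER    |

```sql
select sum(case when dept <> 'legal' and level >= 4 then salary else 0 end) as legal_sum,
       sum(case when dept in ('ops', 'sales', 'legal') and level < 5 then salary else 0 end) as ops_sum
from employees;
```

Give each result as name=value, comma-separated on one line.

[legal_sum: dept <> 'legal' and level >= 4]
emp_id=5: ✓ → 38975
emp_id=6: ✓ → 105634
emp_id=7: ✗
emp_id=8: ✓ → 136382
emp_id=9: ✓ → 154796
emp_id=10: ✗
emp_id=11: ✓ → 56874
emp_id=12: ✗
emp_id=13: ✗
emp_id=14: ✗
emp_id=15: ✗
legal_sum = 38975 + 105634 + 136382 + 154796 + 56874 = 492661
—
[ops_sum: dept in ('ops', 'sales', 'legal') and level < 5]
emp_id=5: ✗
emp_id=6: ✗
emp_id=7: ✓ → 150012
emp_id=8: ✗
emp_id=9: ✗
emp_id=10: ✗
emp_id=11: ✓ → 56874
emp_id=12: ✓ → 125800
emp_id=13: ✓ → 117709
emp_id=14: ✗
emp_id=15: ✗
ops_sum = 150012 + 56874 + 125800 + 117709 = 450395

legal_sum=492661, ops_sum=450395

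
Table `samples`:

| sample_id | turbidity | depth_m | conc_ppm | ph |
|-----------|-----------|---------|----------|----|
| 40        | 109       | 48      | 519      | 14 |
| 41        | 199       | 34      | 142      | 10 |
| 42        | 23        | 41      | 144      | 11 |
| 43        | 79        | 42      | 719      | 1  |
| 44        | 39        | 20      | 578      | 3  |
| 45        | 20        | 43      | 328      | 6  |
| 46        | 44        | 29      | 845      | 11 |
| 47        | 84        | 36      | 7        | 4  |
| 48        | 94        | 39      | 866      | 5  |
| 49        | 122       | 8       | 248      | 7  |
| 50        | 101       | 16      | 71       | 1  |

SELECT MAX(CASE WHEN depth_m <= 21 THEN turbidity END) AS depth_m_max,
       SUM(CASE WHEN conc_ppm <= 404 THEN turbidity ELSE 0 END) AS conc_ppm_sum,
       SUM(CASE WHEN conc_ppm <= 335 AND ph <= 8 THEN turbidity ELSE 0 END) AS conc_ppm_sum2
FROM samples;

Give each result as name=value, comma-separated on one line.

depth_m_max=122, conc_ppm_sum=549, conc_ppm_sum2=327

[depth_m_max: depth_m <= 21]
sample_id=40: ✗
sample_id=41: ✗
sample_id=42: ✗
sample_id=43: ✗
sample_id=44: ✓ → 39
sample_id=45: ✗
sample_id=46: ✗
sample_id=47: ✗
sample_id=48: ✗
sample_id=49: ✓ → 122
sample_id=50: ✓ → 101
depth_m_max = MAX(39, 122, 101) = 122
—
[conc_ppm_sum: conc_ppm <= 404]
sample_id=40: ✗
sample_id=41: ✓ → 199
sample_id=42: ✓ → 23
sample_id=43: ✗
sample_id=44: ✗
sample_id=45: ✓ → 20
sample_id=46: ✗
sample_id=47: ✓ → 84
sample_id=48: ✗
sample_id=49: ✓ → 122
sample_id=50: ✓ → 101
conc_ppm_sum = 199 + 23 + 20 + 84 + 122 + 101 = 549
—
[conc_ppm_sum2: conc_ppm <= 335 AND ph <= 8]
sample_id=40: ✗
sample_id=41: ✗
sample_id=42: ✗
sample_id=43: ✗
sample_id=44: ✗
sample_id=45: ✓ → 20
sample_id=46: ✗
sample_id=47: ✓ → 84
sample_id=48: ✗
sample_id=49: ✓ → 122
sample_id=50: ✓ → 101
conc_ppm_sum2 = 20 + 84 + 122 + 101 = 327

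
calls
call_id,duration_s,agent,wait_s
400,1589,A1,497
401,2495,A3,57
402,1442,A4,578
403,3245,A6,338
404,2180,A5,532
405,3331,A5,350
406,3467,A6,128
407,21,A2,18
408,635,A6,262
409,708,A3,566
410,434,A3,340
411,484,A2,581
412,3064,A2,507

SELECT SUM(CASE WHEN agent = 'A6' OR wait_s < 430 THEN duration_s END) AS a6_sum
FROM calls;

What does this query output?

13628

call_id=400: ✗
call_id=401: ✓ → 2495
call_id=402: ✗
call_id=403: ✓ → 3245
call_id=404: ✗
call_id=405: ✓ → 3331
call_id=406: ✓ → 3467
call_id=407: ✓ → 21
call_id=408: ✓ → 635
call_id=409: ✗
call_id=410: ✓ → 434
call_id=411: ✗
call_id=412: ✗
a6_sum = 2495 + 3245 + 3331 + 3467 + 21 + 635 + 434 = 13628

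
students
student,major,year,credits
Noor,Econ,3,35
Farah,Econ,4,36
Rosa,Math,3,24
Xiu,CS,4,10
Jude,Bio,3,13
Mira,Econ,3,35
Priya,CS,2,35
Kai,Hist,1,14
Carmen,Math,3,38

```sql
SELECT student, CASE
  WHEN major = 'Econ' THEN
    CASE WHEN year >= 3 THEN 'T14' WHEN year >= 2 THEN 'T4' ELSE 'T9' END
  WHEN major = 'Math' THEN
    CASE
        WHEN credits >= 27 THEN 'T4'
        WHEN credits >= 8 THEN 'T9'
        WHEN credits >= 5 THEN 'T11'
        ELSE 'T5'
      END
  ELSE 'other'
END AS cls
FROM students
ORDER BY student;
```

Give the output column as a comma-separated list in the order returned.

student=Carmen: major='Math' → inner[credits >= 27] → T4
student=Farah: major='Econ' → inner[year >= 3] → T14
student=Jude: major='Bio' → outer ELSE → other
student=Kai: major='Hist' → outer ELSE → other
student=Mira: major='Econ' → inner[year >= 3] → T14
student=Noor: major='Econ' → inner[year >= 3] → T14
student=Priya: major='CS' → outer ELSE → other
student=Rosa: major='Math' → inner[credits >= 8] → T9
student=Xiu: major='CS' → outer ELSE → other

T4, T14, other, other, T14, T14, other, T9, other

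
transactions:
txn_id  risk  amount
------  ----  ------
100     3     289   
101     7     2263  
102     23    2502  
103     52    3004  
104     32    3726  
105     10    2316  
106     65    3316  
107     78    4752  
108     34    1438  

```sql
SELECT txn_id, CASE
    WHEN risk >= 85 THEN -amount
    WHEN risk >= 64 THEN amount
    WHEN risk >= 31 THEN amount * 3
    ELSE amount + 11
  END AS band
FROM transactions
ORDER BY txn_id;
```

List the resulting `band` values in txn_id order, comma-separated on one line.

txn_id=100: ELSE → 300
txn_id=101: ELSE → 2274
txn_id=102: ELSE → 2513
txn_id=103: risk >= 31 → 9012
txn_id=104: risk >= 31 → 11178
txn_id=105: ELSE → 2327
txn_id=106: risk >= 64 → 3316
txn_id=107: risk >= 64 → 4752
txn_id=108: risk >= 31 → 4314

300, 2274, 2513, 9012, 11178, 2327, 3316, 4752, 4314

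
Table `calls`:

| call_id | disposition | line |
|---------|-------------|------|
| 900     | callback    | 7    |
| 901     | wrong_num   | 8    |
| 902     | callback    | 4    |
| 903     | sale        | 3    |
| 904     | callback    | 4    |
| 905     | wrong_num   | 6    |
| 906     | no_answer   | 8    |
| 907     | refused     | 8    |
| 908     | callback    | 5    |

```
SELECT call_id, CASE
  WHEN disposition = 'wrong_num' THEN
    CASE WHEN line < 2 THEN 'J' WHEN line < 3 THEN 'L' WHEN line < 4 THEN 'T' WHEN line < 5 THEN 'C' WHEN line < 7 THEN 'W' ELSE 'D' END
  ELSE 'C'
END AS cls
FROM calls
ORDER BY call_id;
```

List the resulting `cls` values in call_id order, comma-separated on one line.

call_id=900: disposition='callback' → outer ELSE → C
call_id=901: disposition='wrong_num' → inner[ELSE] → D
call_id=902: disposition='callback' → outer ELSE → C
call_id=903: disposition='sale' → outer ELSE → C
call_id=904: disposition='callback' → outer ELSE → C
call_id=905: disposition='wrong_num' → inner[line < 7] → W
call_id=906: disposition='no_answer' → outer ELSE → C
call_id=907: disposition='refused' → outer ELSE → C
call_id=908: disposition='callback' → outer ELSE → C

C, D, C, C, C, W, C, C, C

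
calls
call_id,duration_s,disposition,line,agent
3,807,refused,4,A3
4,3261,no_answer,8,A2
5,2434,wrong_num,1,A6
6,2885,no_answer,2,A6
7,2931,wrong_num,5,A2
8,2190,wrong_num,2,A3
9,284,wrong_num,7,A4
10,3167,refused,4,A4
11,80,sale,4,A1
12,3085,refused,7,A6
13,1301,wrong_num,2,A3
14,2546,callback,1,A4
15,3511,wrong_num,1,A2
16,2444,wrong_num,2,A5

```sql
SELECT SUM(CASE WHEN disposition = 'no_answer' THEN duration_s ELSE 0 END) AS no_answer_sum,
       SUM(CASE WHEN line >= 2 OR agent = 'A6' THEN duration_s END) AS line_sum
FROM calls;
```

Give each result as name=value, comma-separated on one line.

no_answer_sum=6146, line_sum=24869

[no_answer_sum: disposition = 'no_answer']
call_id=3: ✗
call_id=4: ✓ → 3261
call_id=5: ✗
call_id=6: ✓ → 2885
call_id=7: ✗
call_id=8: ✗
call_id=9: ✗
call_id=10: ✗
call_id=11: ✗
call_id=12: ✗
call_id=13: ✗
call_id=14: ✗
call_id=15: ✗
call_id=16: ✗
no_answer_sum = 3261 + 2885 = 6146
—
[line_sum: line >= 2 OR agent = 'A6']
call_id=3: ✓ → 807
call_id=4: ✓ → 3261
call_id=5: ✓ → 2434
call_id=6: ✓ → 2885
call_id=7: ✓ → 2931
call_id=8: ✓ → 2190
call_id=9: ✓ → 284
call_id=10: ✓ → 3167
call_id=11: ✓ → 80
call_id=12: ✓ → 3085
call_id=13: ✓ → 1301
call_id=14: ✗
call_id=15: ✗
call_id=16: ✓ → 2444
line_sum = 807 + 3261 + 2434 + 2885 + 2931 + 2190 + 284 + 3167 + 80 + 3085 + 1301 + 2444 = 24869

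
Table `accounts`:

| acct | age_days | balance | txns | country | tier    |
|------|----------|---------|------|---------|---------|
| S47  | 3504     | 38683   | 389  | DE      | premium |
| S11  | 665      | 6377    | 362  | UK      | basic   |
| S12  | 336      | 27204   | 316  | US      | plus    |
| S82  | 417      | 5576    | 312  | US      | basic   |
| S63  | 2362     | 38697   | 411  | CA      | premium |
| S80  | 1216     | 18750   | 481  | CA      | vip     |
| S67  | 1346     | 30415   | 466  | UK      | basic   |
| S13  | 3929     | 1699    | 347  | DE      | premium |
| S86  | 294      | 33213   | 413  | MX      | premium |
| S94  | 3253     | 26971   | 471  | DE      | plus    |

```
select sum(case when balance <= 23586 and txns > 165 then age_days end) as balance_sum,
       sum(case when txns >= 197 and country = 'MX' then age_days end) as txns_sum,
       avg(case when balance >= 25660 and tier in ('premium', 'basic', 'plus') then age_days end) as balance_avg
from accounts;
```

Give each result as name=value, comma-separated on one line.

[balance_sum: balance <= 23586 and txns > 165]
acct=S47: ✗
acct=S11: ✓ → 665
acct=S12: ✗
acct=S82: ✓ → 417
acct=S63: ✗
acct=S80: ✓ → 1216
acct=S67: ✗
acct=S13: ✓ → 3929
acct=S86: ✗
acct=S94: ✗
balance_sum = 665 + 417 + 1216 + 3929 = 6227
—
[txns_sum: txns >= 197 and country = 'MX']
acct=S47: ✗
acct=S11: ✗
acct=S12: ✗
acct=S82: ✗
acct=S63: ✗
acct=S80: ✗
acct=S67: ✗
acct=S13: ✗
acct=S86: ✓ → 294
acct=S94: ✗
txns_sum = 294
—
[balance_avg: balance >= 25660 and tier in ('premium', 'basic', 'plus')]
acct=S47: ✓ → 3504
acct=S11: ✗
acct=S12: ✓ → 336
acct=S82: ✗
acct=S63: ✓ → 2362
acct=S80: ✗
acct=S67: ✓ → 1346
acct=S13: ✗
acct=S86: ✓ → 294
acct=S94: ✓ → 3253
balance_avg = (3504 + 336 + 2362 + 1346 + 294 + 3253) / 6 = 1849.1666666667

balance_sum=6227, txns_sum=294, balance_avg=1849.1666666667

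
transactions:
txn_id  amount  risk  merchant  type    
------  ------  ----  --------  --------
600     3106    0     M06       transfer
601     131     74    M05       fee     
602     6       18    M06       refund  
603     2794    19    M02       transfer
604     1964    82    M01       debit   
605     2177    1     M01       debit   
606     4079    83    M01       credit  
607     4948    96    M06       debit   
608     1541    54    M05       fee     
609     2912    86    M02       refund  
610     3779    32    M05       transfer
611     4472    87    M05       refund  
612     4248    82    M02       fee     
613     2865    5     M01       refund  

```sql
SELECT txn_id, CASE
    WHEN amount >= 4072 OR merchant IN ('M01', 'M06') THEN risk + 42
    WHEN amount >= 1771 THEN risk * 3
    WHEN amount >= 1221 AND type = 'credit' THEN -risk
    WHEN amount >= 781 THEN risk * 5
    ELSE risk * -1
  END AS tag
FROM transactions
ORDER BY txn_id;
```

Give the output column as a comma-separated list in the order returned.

42, -74, 60, 57, 124, 43, 125, 138, 270, 258, 96, 129, 124, 47

txn_id=600: amount >= 4072 OR merchant IN ('M01', 'M06') → 42
txn_id=601: ELSE → -74
txn_id=602: amount >= 4072 OR merchant IN ('M01', 'M06') → 60
txn_id=603: amount >= 1771 → 57
txn_id=604: amount >= 4072 OR merchant IN ('M01', 'M06') → 124
txn_id=605: amount >= 4072 OR merchant IN ('M01', 'M06') → 43
txn_id=606: amount >= 4072 OR merchant IN ('M01', 'M06') → 125
txn_id=607: amount >= 4072 OR merchant IN ('M01', 'M06') → 138
txn_id=608: amount >= 781 → 270
txn_id=609: amount >= 1771 → 258
txn_id=610: amount >= 1771 → 96
txn_id=611: amount >= 4072 OR merchant IN ('M01', 'M06') → 129
txn_id=612: amount >= 4072 OR merchant IN ('M01', 'M06') → 124
txn_id=613: amount >= 4072 OR merchant IN ('M01', 'M06') → 47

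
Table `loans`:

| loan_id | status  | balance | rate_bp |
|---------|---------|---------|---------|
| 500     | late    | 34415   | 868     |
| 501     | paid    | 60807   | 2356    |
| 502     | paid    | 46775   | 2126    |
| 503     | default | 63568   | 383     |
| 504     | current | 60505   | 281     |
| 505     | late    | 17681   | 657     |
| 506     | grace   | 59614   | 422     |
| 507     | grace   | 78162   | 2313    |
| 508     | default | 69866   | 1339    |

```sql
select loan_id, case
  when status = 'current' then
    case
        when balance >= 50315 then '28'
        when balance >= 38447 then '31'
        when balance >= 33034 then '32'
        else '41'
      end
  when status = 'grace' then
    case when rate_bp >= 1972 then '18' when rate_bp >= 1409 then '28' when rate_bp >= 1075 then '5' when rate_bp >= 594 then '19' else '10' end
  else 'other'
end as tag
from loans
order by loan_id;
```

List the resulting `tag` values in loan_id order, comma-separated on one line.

loan_id=500: status='late' → outer ELSE → other
loan_id=501: status='paid' → outer ELSE → other
loan_id=502: status='paid' → outer ELSE → other
loan_id=503: status='default' → outer ELSE → other
loan_id=504: status='current' → inner[balance >= 50315] → 28
loan_id=505: status='late' → outer ELSE → other
loan_id=506: status='grace' → inner[ELSE] → 10
loan_id=507: status='grace' → inner[rate_bp >= 1972] → 18
loan_id=508: status='default' → outer ELSE → other

other, other, other, other, 28, other, 10, 18, other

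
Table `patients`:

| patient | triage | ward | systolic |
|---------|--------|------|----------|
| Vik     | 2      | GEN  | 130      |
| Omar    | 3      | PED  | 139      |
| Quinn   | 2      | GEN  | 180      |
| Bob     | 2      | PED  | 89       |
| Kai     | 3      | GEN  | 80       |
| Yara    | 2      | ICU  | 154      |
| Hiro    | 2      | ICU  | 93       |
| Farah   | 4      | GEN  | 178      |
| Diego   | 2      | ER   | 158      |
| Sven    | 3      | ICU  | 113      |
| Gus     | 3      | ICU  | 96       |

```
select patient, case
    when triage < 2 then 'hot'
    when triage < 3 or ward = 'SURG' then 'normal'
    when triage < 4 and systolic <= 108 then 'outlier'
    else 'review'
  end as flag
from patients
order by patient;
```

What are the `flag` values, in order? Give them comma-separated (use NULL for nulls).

normal, normal, review, outlier, normal, outlier, review, normal, review, normal, normal

patient=Bob: triage < 3 or ward = 'SURG' → normal
patient=Diego: triage < 3 or ward = 'SURG' → normal
patient=Farah: ELSE → review
patient=Gus: triage < 4 and systolic <= 108 → outlier
patient=Hiro: triage < 3 or ward = 'SURG' → normal
patient=Kai: triage < 4 and systolic <= 108 → outlier
patient=Omar: ELSE → review
patient=Quinn: triage < 3 or ward = 'SURG' → normal
patient=Sven: ELSE → review
patient=Vik: triage < 3 or ward = 'SURG' → normal
patient=Yara: triage < 3 or ward = 'SURG' → normal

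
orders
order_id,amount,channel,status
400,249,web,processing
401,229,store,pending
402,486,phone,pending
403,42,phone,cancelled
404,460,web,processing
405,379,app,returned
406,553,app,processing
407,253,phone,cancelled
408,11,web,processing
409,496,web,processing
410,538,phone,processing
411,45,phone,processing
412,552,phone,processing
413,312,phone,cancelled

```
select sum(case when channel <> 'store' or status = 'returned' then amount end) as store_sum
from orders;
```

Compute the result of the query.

4376

order_id=400: ✓ → 249
order_id=401: ✗
order_id=402: ✓ → 486
order_id=403: ✓ → 42
order_id=404: ✓ → 460
order_id=405: ✓ → 379
order_id=406: ✓ → 553
order_id=407: ✓ → 253
order_id=408: ✓ → 11
order_id=409: ✓ → 496
order_id=410: ✓ → 538
order_id=411: ✓ → 45
order_id=412: ✓ → 552
order_id=413: ✓ → 312
store_sum = 249 + 486 + 42 + 460 + 379 + 553 + 253 + 11 + 496 + 538 + 45 + 552 + 312 = 4376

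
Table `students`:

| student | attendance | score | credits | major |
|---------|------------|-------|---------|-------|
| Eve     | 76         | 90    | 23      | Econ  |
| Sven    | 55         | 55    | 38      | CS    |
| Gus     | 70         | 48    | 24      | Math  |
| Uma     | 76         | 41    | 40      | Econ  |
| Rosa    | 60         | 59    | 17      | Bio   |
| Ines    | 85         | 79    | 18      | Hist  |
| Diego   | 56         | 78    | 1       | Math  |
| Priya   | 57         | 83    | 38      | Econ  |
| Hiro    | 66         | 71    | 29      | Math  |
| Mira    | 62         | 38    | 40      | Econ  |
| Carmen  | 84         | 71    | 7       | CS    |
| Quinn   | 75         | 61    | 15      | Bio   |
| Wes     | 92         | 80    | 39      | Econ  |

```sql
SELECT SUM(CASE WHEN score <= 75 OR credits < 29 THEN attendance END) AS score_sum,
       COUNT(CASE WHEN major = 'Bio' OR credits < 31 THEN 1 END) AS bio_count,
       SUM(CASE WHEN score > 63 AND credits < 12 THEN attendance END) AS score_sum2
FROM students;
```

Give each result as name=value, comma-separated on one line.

[score_sum: score <= 75 OR credits < 29]
student=Eve: ✓ → 76
student=Sven: ✓ → 55
student=Gus: ✓ → 70
student=Uma: ✓ → 76
student=Rosa: ✓ → 60
student=Ines: ✓ → 85
student=Diego: ✓ → 56
student=Priya: ✗
student=Hiro: ✓ → 66
student=Mira: ✓ → 62
student=Carmen: ✓ → 84
student=Quinn: ✓ → 75
student=Wes: ✗
score_sum = 76 + 55 + 70 + 76 + 60 + 85 + 56 + 66 + 62 + 84 + 75 = 765
—
[bio_count: major = 'Bio' OR credits < 31]
student=Eve: ✓ → 1
student=Sven: ✗
student=Gus: ✓ → 1
student=Uma: ✗
student=Rosa: ✓ → 1
student=Ines: ✓ → 1
student=Diego: ✓ → 1
student=Priya: ✗
student=Hiro: ✓ → 1
student=Mira: ✗
student=Carmen: ✓ → 1
student=Quinn: ✓ → 1
student=Wes: ✗
bio_count = COUNT(1, 1, 1, 1, 1, 1, 1, 1) = 8
—
[score_sum2: score > 63 AND credits < 12]
student=Eve: ✗
student=Sven: ✗
student=Gus: ✗
student=Uma: ✗
student=Rosa: ✗
student=Ines: ✗
student=Diego: ✓ → 56
student=Priya: ✗
student=Hiro: ✗
student=Mira: ✗
student=Carmen: ✓ → 84
student=Quinn: ✗
student=Wes: ✗
score_sum2 = 56 + 84 = 140

score_sum=765, bio_count=8, score_sum2=140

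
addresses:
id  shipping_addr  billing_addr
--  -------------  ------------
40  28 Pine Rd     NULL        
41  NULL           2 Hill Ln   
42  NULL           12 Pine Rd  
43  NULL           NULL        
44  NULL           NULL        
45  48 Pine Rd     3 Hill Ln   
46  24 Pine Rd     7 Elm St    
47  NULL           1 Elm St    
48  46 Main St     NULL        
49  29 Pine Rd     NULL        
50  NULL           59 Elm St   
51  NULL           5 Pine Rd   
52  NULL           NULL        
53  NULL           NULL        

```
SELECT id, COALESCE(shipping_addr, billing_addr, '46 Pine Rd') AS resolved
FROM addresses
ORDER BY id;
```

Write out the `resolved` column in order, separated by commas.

id=40: shipping_addr=28 Pine Rd → 28 Pine Rd
id=41: shipping_addr=NULL, billing_addr=2 Hill Ln → 2 Hill Ln
id=42: shipping_addr=NULL, billing_addr=12 Pine Rd → 12 Pine Rd
id=43: shipping_addr=NULL, billing_addr=NULL, → literal 46 Pine Rd → 46 Pine Rd
id=44: shipping_addr=NULL, billing_addr=NULL, → literal 46 Pine Rd → 46 Pine Rd
id=45: shipping_addr=48 Pine Rd → 48 Pine Rd
id=46: shipping_addr=24 Pine Rd → 24 Pine Rd
id=47: shipping_addr=NULL, billing_addr=1 Elm St → 1 Elm St
id=48: shipping_addr=46 Main St → 46 Main St
id=49: shipping_addr=29 Pine Rd → 29 Pine Rd
id=50: shipping_addr=NULL, billing_addr=59 Elm St → 59 Elm St
id=51: shipping_addr=NULL, billing_addr=5 Pine Rd → 5 Pine Rd
id=52: shipping_addr=NULL, billing_addr=NULL, → literal 46 Pine Rd → 46 Pine Rd
id=53: shipping_addr=NULL, billing_addr=NULL, → literal 46 Pine Rd → 46 Pine Rd

28 Pine Rd, 2 Hill Ln, 12 Pine Rd, 46 Pine Rd, 46 Pine Rd, 48 Pine Rd, 24 Pine Rd, 1 Elm St, 46 Main St, 29 Pine Rd, 59 Elm St, 5 Pine Rd, 46 Pine Rd, 46 Pine Rd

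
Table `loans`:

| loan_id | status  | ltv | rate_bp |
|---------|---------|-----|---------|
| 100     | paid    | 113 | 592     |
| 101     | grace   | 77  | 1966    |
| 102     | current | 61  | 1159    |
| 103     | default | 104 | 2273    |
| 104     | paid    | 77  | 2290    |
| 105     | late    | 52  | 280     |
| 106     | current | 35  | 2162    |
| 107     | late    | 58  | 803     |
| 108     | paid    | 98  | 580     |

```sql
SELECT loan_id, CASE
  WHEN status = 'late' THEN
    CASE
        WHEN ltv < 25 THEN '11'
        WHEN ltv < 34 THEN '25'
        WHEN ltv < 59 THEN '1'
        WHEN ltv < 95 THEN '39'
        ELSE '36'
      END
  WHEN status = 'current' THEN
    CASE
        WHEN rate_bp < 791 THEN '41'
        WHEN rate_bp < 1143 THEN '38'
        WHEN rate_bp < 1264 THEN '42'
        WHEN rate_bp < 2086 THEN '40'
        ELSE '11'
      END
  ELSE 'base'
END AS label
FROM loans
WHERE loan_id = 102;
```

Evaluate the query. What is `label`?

42

loan_id = 102: status=current, ltv=61, rate_bp=1159.
status='current' → inner[rate_bp < 1264] → 42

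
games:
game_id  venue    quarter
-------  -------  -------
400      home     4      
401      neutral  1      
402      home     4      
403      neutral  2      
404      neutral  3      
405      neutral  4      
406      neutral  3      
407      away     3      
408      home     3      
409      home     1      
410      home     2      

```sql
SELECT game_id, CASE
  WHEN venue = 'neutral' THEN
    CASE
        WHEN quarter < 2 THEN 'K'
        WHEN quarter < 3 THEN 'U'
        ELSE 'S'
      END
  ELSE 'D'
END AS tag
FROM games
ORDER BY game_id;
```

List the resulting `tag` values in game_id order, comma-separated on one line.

game_id=400: venue='home' → outer ELSE → D
game_id=401: venue='neutral' → inner[quarter < 2] → K
game_id=402: venue='home' → outer ELSE → D
game_id=403: venue='neutral' → inner[quarter < 3] → U
game_id=404: venue='neutral' → inner[ELSE] → S
game_id=405: venue='neutral' → inner[ELSE] → S
game_id=406: venue='neutral' → inner[ELSE] → S
game_id=407: venue='away' → outer ELSE → D
game_id=408: venue='home' → outer ELSE → D
game_id=409: venue='home' → outer ELSE → D
game_id=410: venue='home' → outer ELSE → D

D, K, D, U, S, S, S, D, D, D, D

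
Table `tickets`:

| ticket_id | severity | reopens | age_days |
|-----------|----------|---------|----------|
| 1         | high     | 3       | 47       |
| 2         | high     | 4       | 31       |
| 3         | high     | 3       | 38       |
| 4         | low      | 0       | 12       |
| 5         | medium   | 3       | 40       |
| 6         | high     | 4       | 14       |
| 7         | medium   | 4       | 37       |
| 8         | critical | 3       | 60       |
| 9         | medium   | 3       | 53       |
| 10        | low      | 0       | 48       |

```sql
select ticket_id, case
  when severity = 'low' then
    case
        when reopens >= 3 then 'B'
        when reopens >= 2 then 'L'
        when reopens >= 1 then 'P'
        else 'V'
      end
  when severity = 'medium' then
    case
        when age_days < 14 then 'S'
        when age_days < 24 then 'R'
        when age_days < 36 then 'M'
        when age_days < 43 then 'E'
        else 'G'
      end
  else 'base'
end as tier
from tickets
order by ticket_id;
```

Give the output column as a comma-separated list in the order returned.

ticket_id=1: severity='high' → outer ELSE → base
ticket_id=2: severity='high' → outer ELSE → base
ticket_id=3: severity='high' → outer ELSE → base
ticket_id=4: severity='low' → inner[ELSE] → V
ticket_id=5: severity='medium' → inner[age_days < 43] → E
ticket_id=6: severity='high' → outer ELSE → base
ticket_id=7: severity='medium' → inner[age_days < 43] → E
ticket_id=8: severity='critical' → outer ELSE → base
ticket_id=9: severity='medium' → inner[ELSE] → G
ticket_id=10: severity='low' → inner[ELSE] → V

base, base, base, V, E, base, E, base, G, V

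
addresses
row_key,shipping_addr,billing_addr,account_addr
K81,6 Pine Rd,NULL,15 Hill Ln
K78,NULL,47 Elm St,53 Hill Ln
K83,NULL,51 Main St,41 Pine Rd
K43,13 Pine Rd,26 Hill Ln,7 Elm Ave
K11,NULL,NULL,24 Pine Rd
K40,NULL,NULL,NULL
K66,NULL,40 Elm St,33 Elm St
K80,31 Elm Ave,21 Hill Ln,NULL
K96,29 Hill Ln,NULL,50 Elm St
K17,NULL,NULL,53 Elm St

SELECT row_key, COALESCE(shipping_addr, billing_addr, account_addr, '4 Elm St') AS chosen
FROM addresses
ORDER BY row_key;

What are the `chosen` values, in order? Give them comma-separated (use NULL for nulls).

row_key=K11: shipping_addr=NULL, billing_addr=NULL, account_addr=24 Pine Rd → 24 Pine Rd
row_key=K17: shipping_addr=NULL, billing_addr=NULL, account_addr=53 Elm St → 53 Elm St
row_key=K40: shipping_addr=NULL, billing_addr=NULL, account_addr=NULL, → literal 4 Elm St → 4 Elm St
row_key=K43: shipping_addr=13 Pine Rd → 13 Pine Rd
row_key=K66: shipping_addr=NULL, billing_addr=40 Elm St → 40 Elm St
row_key=K78: shipping_addr=NULL, billing_addr=47 Elm St → 47 Elm St
row_key=K80: shipping_addr=31 Elm Ave → 31 Elm Ave
row_key=K81: shipping_addr=6 Pine Rd → 6 Pine Rd
row_key=K83: shipping_addr=NULL, billing_addr=51 Main St → 51 Main St
row_key=K96: shipping_addr=29 Hill Ln → 29 Hill Ln

24 Pine Rd, 53 Elm St, 4 Elm St, 13 Pine Rd, 40 Elm St, 47 Elm St, 31 Elm Ave, 6 Pine Rd, 51 Main St, 29 Hill Ln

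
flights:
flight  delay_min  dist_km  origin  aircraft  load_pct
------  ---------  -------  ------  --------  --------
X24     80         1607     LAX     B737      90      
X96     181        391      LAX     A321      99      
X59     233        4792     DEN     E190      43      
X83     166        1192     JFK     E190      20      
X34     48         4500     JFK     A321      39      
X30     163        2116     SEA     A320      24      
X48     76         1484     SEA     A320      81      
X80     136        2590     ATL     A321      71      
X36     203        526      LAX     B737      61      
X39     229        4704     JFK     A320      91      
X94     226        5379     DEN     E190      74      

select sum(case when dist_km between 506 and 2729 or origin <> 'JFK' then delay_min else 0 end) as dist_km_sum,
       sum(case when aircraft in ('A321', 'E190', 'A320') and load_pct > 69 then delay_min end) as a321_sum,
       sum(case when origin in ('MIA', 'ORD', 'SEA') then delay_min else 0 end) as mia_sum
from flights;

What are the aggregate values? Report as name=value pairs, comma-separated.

dist_km_sum=1464, a321_sum=848, mia_sum=239

[dist_km_sum: dist_km between 506 and 2729 or origin <> 'JFK']
flight=X24: ✓ → 80
flight=X96: ✓ → 181
flight=X59: ✓ → 233
flight=X83: ✓ → 166
flight=X34: ✗
flight=X30: ✓ → 163
flight=X48: ✓ → 76
flight=X80: ✓ → 136
flight=X36: ✓ → 203
flight=X39: ✗
flight=X94: ✓ → 226
dist_km_sum = 80 + 181 + 233 + 166 + 163 + 76 + 136 + 203 + 226 = 1464
—
[a321_sum: aircraft in ('A321', 'E190', 'A320') and load_pct > 69]
flight=X24: ✗
flight=X96: ✓ → 181
flight=X59: ✗
flight=X83: ✗
flight=X34: ✗
flight=X30: ✗
flight=X48: ✓ → 76
flight=X80: ✓ → 136
flight=X36: ✗
flight=X39: ✓ → 229
flight=X94: ✓ → 226
a321_sum = 181 + 76 + 136 + 229 + 226 = 848
—
[mia_sum: origin in ('MIA', 'ORD', 'SEA')]
flight=X24: ✗
flight=X96: ✗
flight=X59: ✗
flight=X83: ✗
flight=X34: ✗
flight=X30: ✓ → 163
flight=X48: ✓ → 76
flight=X80: ✗
flight=X36: ✗
flight=X39: ✗
flight=X94: ✗
mia_sum = 163 + 76 = 239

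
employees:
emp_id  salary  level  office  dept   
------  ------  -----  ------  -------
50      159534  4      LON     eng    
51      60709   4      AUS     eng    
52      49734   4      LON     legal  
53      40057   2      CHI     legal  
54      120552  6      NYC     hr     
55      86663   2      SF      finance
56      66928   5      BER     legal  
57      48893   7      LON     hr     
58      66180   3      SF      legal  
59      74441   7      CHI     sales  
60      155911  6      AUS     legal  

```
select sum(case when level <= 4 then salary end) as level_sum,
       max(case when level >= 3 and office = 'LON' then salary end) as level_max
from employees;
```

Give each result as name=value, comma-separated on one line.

[level_sum: level <= 4]
emp_id=50: ✓ → 159534
emp_id=51: ✓ → 60709
emp_id=52: ✓ → 49734
emp_id=53: ✓ → 40057
emp_id=54: ✗
emp_id=55: ✓ → 86663
emp_id=56: ✗
emp_id=57: ✗
emp_id=58: ✓ → 66180
emp_id=59: ✗
emp_id=60: ✗
level_sum = 159534 + 60709 + 49734 + 40057 + 86663 + 66180 = 462877
—
[level_max: level >= 3 and office = 'LON']
emp_id=50: ✓ → 159534
emp_id=51: ✗
emp_id=52: ✓ → 49734
emp_id=53: ✗
emp_id=54: ✗
emp_id=55: ✗
emp_id=56: ✗
emp_id=57: ✓ → 48893
emp_id=58: ✗
emp_id=59: ✗
emp_id=60: ✗
level_max = MAX(159534, 49734, 48893) = 159534

level_sum=462877, level_max=159534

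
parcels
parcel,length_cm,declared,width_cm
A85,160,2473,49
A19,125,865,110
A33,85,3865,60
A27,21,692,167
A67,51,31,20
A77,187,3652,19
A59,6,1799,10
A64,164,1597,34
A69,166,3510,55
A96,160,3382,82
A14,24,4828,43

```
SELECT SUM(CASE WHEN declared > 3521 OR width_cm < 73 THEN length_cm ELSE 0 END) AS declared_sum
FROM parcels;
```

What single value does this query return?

parcel=A85: ✓ → 160
parcel=A19: ✗
parcel=A33: ✓ → 85
parcel=A27: ✗
parcel=A67: ✓ → 51
parcel=A77: ✓ → 187
parcel=A59: ✓ → 6
parcel=A64: ✓ → 164
parcel=A69: ✓ → 166
parcel=A96: ✗
parcel=A14: ✓ → 24
declared_sum = 160 + 85 + 51 + 187 + 6 + 164 + 166 + 24 = 843

843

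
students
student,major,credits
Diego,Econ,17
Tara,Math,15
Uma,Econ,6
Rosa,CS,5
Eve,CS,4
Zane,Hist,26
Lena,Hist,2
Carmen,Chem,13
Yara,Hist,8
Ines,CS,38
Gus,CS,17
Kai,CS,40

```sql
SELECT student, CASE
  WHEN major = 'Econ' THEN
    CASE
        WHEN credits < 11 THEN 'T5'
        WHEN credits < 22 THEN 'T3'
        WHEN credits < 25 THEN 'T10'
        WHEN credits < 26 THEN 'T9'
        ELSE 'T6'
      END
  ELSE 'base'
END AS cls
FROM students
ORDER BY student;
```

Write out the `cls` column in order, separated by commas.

base, T3, base, base, base, base, base, base, base, T5, base, base

student=Carmen: major='Chem' → outer ELSE → base
student=Diego: major='Econ' → inner[credits < 22] → T3
student=Eve: major='CS' → outer ELSE → base
student=Gus: major='CS' → outer ELSE → base
student=Ines: major='CS' → outer ELSE → base
student=Kai: major='CS' → outer ELSE → base
student=Lena: major='Hist' → outer ELSE → base
student=Rosa: major='CS' → outer ELSE → base
student=Tara: major='Math' → outer ELSE → base
student=Uma: major='Econ' → inner[credits < 11] → T5
student=Yara: major='Hist' → outer ELSE → base
student=Zane: major='Hist' → outer ELSE → base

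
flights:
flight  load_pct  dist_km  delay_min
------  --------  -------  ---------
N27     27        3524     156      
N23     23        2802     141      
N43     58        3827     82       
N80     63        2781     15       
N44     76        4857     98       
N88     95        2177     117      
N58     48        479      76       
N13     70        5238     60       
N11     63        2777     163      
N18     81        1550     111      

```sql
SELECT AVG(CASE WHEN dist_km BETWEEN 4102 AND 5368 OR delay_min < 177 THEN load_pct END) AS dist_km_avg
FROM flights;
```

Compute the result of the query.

flight=N27: ✓ → 27
flight=N23: ✓ → 23
flight=N43: ✓ → 58
flight=N80: ✓ → 63
flight=N44: ✓ → 76
flight=N88: ✓ → 95
flight=N58: ✓ → 48
flight=N13: ✓ → 70
flight=N11: ✓ → 63
flight=N18: ✓ → 81
dist_km_avg = (27 + 23 + 58 + 63 + 76 + 95 + 48 + 70 + 63 + 81) / 10 = 60.4

60.4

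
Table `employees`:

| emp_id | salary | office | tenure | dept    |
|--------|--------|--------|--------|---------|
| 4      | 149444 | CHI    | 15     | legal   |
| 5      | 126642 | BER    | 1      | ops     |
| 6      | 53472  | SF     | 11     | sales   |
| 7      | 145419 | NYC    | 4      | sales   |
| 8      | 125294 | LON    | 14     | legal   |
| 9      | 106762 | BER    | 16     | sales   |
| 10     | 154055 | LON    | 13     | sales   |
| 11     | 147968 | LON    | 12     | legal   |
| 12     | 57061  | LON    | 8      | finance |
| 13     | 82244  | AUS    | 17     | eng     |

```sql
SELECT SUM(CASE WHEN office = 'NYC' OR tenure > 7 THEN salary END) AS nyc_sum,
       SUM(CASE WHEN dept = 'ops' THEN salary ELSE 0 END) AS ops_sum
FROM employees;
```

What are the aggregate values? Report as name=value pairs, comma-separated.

nyc_sum=1021719, ops_sum=126642

[nyc_sum: office = 'NYC' OR tenure > 7]
emp_id=4: ✓ → 149444
emp_id=5: ✗
emp_id=6: ✓ → 53472
emp_id=7: ✓ → 145419
emp_id=8: ✓ → 125294
emp_id=9: ✓ → 106762
emp_id=10: ✓ → 154055
emp_id=11: ✓ → 147968
emp_id=12: ✓ → 57061
emp_id=13: ✓ → 82244
nyc_sum = 149444 + 53472 + 145419 + 125294 + 106762 + 154055 + 147968 + 57061 + 82244 = 1021719
—
[ops_sum: dept = 'ops']
emp_id=4: ✗
emp_id=5: ✓ → 126642
emp_id=6: ✗
emp_id=7: ✗
emp_id=8: ✗
emp_id=9: ✗
emp_id=10: ✗
emp_id=11: ✗
emp_id=12: ✗
emp_id=13: ✗
ops_sum = 126642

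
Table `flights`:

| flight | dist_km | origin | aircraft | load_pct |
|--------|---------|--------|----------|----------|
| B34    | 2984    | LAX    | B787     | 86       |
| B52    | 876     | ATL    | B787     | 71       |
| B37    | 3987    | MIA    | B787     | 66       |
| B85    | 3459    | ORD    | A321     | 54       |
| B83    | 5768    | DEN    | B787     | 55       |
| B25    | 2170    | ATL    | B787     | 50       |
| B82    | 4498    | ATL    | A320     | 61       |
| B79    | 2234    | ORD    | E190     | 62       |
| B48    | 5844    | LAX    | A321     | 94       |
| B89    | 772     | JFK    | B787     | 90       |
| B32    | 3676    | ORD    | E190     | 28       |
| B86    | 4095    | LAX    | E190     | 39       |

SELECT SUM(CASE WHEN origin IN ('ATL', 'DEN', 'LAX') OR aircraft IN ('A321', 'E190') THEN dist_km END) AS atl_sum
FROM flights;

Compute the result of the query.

flight=B34: ✓ → 2984
flight=B52: ✓ → 876
flight=B37: ✗
flight=B85: ✓ → 3459
flight=B83: ✓ → 5768
flight=B25: ✓ → 2170
flight=B82: ✓ → 4498
flight=B79: ✓ → 2234
flight=B48: ✓ → 5844
flight=B89: ✗
flight=B32: ✓ → 3676
flight=B86: ✓ → 4095
atl_sum = 2984 + 876 + 3459 + 5768 + 2170 + 4498 + 2234 + 5844 + 3676 + 4095 = 35604

35604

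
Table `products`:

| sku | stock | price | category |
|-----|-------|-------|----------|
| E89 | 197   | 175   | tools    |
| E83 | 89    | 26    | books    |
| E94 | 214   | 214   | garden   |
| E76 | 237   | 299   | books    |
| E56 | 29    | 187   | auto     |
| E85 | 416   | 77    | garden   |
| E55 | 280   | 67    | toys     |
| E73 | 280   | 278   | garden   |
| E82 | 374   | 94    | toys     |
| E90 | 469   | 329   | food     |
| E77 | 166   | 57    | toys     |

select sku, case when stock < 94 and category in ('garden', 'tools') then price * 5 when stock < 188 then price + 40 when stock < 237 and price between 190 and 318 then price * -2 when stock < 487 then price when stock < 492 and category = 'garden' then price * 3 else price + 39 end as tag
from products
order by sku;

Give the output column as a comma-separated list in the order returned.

67, 227, 278, 299, 97, 94, 66, 77, 175, 329, -428

sku=E55: stock < 487 → 67
sku=E56: stock < 188 → 227
sku=E73: stock < 487 → 278
sku=E76: stock < 487 → 299
sku=E77: stock < 188 → 97
sku=E82: stock < 487 → 94
sku=E83: stock < 188 → 66
sku=E85: stock < 487 → 77
sku=E89: stock < 487 → 175
sku=E90: stock < 487 → 329
sku=E94: stock < 237 and price between 190 and 318 → -428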